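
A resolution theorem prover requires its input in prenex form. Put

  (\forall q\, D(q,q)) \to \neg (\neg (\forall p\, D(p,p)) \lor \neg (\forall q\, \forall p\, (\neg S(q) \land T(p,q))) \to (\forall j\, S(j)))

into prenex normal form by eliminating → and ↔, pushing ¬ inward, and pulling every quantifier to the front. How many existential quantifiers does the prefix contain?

5

Rewrite implications/biconditionals: A → B as ¬A ∨ B.
  \neg (\forall q\, D(q,q)) \lor \neg (\neg (\neg (\forall p\, D(p,p)) \lor \neg (\forall q\, \forall p\, (\neg S(q) \land T(p,q)))) \lor (\forall j\, S(j)))
Drive negations inward (¬∀x A ≡ ∃x ¬A, ¬∃x A ≡ ∀x ¬A, De Morgan for ∧/∨):
  (\exists q\, \neg D(q,q)) \lor ((\exists p\, \neg D(p,p)) \lor (\exists q\, \exists p\, (S(q) \lor \neg T(p,q)))) \land (\exists j\, \neg S(j))
Rename bound variables to avoid capture: q↦r, p↦z.
  (\exists q\, \neg D(q,q)) \lor ((\exists p\, \neg D(p,p)) \lor (\exists r\, \exists z\, (S(r) \lor \neg T(z,r)))) \land (\exists j\, \neg S(j))
Extract every quantifier outward, since the variables are now distinct and don't occur free across branches:
  \exists q\, \exists p\, \exists r\, \exists z\, \exists j\, (\neg D(q,q) \lor (\neg D(p,p) \lor S(r) \lor \neg T(z,r)) \land \neg S(j))
The prefix is \exists q \exists p \exists r \exists z \exists j: 0 universal, 5 existential.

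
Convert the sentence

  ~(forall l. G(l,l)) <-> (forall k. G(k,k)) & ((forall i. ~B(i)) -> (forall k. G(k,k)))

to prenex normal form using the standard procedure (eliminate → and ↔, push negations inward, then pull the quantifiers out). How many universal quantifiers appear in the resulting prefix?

4

First replace A → B with ¬A ∨ B; A ↔ B as (¬A ∨ B) ∧ (¬B ∨ A).
  (~~(forall l. G(l,l)) | (forall k. G(k,k)) & (~(forall i. ~B(i)) | (forall k. G(k,k)))) & (~((forall k. G(k,k)) & (~(forall i. ~B(i)) | (forall k. G(k,k)))) | ~(forall l. G(l,l)))
Move each ¬ inward, flipping quantifiers it crosses:
  ((forall l. G(l,l)) | (forall k. G(k,k)) & ((exists i. B(i)) | (forall k. G(k,k)))) & ((exists k. ~G(k,k)) | (forall i. ~B(i)) & (exists k. ~G(k,k)) | (exists l. ~G(l,l)))
Standardize variables apart so no two quantifiers bind the same name: k↦w1, k↦x, i↦y1, k↦a, l↦u.
  ((forall l. G(l,l)) | (forall k. G(k,k)) & ((exists i. B(i)) | (forall w1. G(w1,w1)))) & ((exists x. ~G(x,x)) | (forall y1. ~B(y1)) & (exists a. ~G(a,a)) | (exists u. ~G(u,u)))
Extract every quantifier outward, since the variables are now distinct and don't occur free across branches:
  forall l. forall k. exists i. forall w1. exists x. forall y1. exists a. exists u. ((G(l,l) | G(k,k) & (B(i) | G(w1,w1))) & (~G(x,x) | ~B(y1) & ~G(a,a) | ~G(u,u)))
The prefix is forall l forall k exists i forall w1 exists x forall y1 exists a exists u: 4 universal, 4 existential.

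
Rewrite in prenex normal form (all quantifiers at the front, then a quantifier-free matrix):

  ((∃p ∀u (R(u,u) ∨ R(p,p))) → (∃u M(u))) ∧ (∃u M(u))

Rewrite implications/biconditionals: A → B as ¬A ∨ B.
  (¬(∃p ∀u (R(u,u) ∨ R(p,p))) ∨ (∃u M(u))) ∧ (∃u M(u))
Move each ¬ inward, flipping quantifiers it crosses:
  ((∀p ∃u (¬R(u,u) ∧ ¬R(p,p))) ∨ (∃u M(u))) ∧ (∃u M(u))
Rename bound variables to avoid capture: u↦r, u↦w1.
  ((∀p ∃u (¬R(u,u) ∧ ¬R(p,p))) ∨ (∃r M(r))) ∧ (∃w1 M(w1))
Finally move all quantifiers to the prefix:
  ∀p ∃u ∃r ∃w1 ((¬R(u,u) ∧ ¬R(p,p) ∨ M(r)) ∧ M(w1))

∀p ∃u ∃r ∃w1 ((¬R(u,u) ∧ ¬R(p,p) ∨ M(r)) ∧ M(w1))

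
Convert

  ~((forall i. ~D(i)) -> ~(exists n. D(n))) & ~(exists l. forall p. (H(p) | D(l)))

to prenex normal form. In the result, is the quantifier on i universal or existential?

universal

Rewrite implications/biconditionals: A → B as ¬A ∨ B.
  ~(~(forall i. ~D(i)) | ~(exists n. D(n))) & ~(exists l. forall p. (H(p) | D(l)))
Move each ¬ inward, flipping quantifiers it crosses:
  (forall i. ~D(i)) & (exists n. D(n)) & (forall l. exists p. (~H(p) & ~D(l)))
Extract every quantifier outward, since the variables are now distinct and don't occur free across branches:
  forall i. exists n. forall l. exists p. (~D(i) & D(n) & ~H(p) & ~D(l))
The quantifier forall i sits under an even number of negations (counting the antecedent side of each →), so it remains universal.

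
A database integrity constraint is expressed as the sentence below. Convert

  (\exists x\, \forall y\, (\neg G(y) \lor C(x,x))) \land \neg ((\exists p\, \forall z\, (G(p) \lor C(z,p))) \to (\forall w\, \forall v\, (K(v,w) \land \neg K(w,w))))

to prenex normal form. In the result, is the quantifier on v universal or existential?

existential

Rewrite implications/biconditionals: A → B as ¬A ∨ B.
  (\exists x\, \forall y\, (\neg G(y) \lor C(x,x))) \land \neg (\neg (\exists p\, \forall z\, (G(p) \lor C(z,p))) \lor (\forall w\, \forall v\, (K(v,w) \land \neg K(w,w))))
Push ¬ through the quantifiers and connectives to reach negation normal form:
  (\exists x\, \forall y\, (\neg G(y) \lor C(x,x))) \land (\exists p\, \forall z\, (G(p) \lor C(z,p))) \land (\exists w\, \exists v\, (\neg K(v,w) \lor K(w,w)))
Extract every quantifier outward, since the variables are now distinct and don't occur free across branches:
  \exists x\, \forall y\, \exists p\, \forall z\, \exists w\, \exists v\, ((\neg G(y) \lor C(x,x)) \land (G(p) \lor C(z,p)) \land (\neg K(v,w) \lor K(w,w)))
The quantifier \forall v sits under an odd number of negations (counting the antecedent side of each →), so it flips to \exists v.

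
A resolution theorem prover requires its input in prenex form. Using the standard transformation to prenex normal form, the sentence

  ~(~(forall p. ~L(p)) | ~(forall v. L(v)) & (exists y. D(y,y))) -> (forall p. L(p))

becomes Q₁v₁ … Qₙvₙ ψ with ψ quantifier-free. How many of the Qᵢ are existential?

3

Rewrite implications/biconditionals: A → B as ¬A ∨ B.
  ~~(~(forall p. ~L(p)) | ~(forall v. L(v)) & (exists y. D(y,y))) | (forall p. L(p))
Push ¬ through the quantifiers and connectives to reach negation normal form:
  (exists p. L(p)) | (exists v. ~L(v)) & (exists y. D(y,y)) | (forall p. L(p))
Give each quantifier a distinct variable: p↦w1.
  (exists p. L(p)) | (exists v. ~L(v)) & (exists y. D(y,y)) | (forall w1. L(w1))
Finally move all quantifiers to the prefix:
  exists p. exists v. exists y. forall w1. (L(p) | ~L(v) & D(y,y) | L(w1))
The prefix is exists p exists v exists y forall w1: 1 universal, 3 existential.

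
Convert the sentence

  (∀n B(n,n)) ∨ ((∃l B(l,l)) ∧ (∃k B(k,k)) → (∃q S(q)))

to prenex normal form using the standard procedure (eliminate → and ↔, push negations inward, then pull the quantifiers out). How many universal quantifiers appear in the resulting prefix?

3

Eliminate → and ↔ using ¬ and ∨.
  (∀n B(n,n)) ∨ ¬((∃l B(l,l)) ∧ (∃k B(k,k))) ∨ (∃q S(q))
Drive negations inward (¬∀x A ≡ ∃x ¬A, ¬∃x A ≡ ∀x ¬A, De Morgan for ∧/∨):
  (∀n B(n,n)) ∨ (∀l ¬B(l,l)) ∨ (∀k ¬B(k,k)) ∨ (∃q S(q))
Finally move all quantifiers to the prefix:
  ∀n ∀l ∀k ∃q (B(n,n) ∨ ¬B(l,l) ∨ ¬B(k,k) ∨ S(q))
The prefix is ∀n ∀l ∀k ∃q: 3 universal, 1 existential.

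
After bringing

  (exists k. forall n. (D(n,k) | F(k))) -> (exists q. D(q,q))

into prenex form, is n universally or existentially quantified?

existential

Rewrite implications/biconditionals: A → B as ¬A ∨ B.
  ~(exists k. forall n. (D(n,k) | F(k))) | (exists q. D(q,q))
Drive negations inward (¬∀x A ≡ ∃x ¬A, ¬∃x A ≡ ∀x ¬A, De Morgan for ∧/∨):
  (forall k. exists n. (~D(n,k) & ~F(k))) | (exists q. D(q,q))
All bound variables are already distinct, so no renaming is needed.
Extract every quantifier outward, since the variables are now distinct and don't occur free across branches:
  forall k. exists n. exists q. (~D(n,k) & ~F(k) | D(q,q))
The quantifier forall n sits under an odd number of negations (counting the antecedent side of each →), so it flips to exists n.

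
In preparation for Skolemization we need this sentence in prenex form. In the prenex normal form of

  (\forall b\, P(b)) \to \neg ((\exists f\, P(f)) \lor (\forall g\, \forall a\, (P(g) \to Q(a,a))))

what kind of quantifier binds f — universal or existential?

universal

First replace A → B with ¬A ∨ B.
  \neg (\forall b\, P(b)) \lor \neg ((\exists f\, P(f)) \lor (\forall g\, \forall a\, (\neg P(g) \lor Q(a,a))))
Push ¬ through the quantifiers and connectives to reach negation normal form:
  (\exists b\, \neg P(b)) \lor (\forall f\, \neg P(f)) \land (\exists g\, \exists a\, (P(g) \land \neg Q(a,a)))
Extract every quantifier outward, since the variables are now distinct and don't occur free across branches:
  \exists b\, \forall f\, \exists g\, \exists a\, (\neg P(b) \lor \neg P(f) \land P(g) \land \neg Q(a,a))
The quantifier \exists f sits under an odd number of negations (counting the antecedent side of each →), so it flips to \forall f.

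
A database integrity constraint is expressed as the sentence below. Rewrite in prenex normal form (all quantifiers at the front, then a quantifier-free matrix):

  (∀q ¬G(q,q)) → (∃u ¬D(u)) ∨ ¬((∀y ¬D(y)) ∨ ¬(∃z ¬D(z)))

Eliminate → and ↔ using ¬ and ∨.
  ¬(∀q ¬G(q,q)) ∨ (∃u ¬D(u)) ∨ ¬((∀y ¬D(y)) ∨ ¬(∃z ¬D(z)))
Push ¬ through the quantifiers and connectives to reach negation normal form:
  (∃q G(q,q)) ∨ (∃u ¬D(u)) ∨ (∃y D(y)) ∧ (∃z ¬D(z))
All bound variables are already distinct, so no renaming is needed.
Extract every quantifier outward, since the variables are now distinct and don't occur free across branches:
  ∃q ∃u ∃y ∃z (G(q,q) ∨ ¬D(u) ∨ D(y) ∧ ¬D(z))

∃q ∃u ∃y ∃z (G(q,q) ∨ ¬D(u) ∨ D(y) ∧ ¬D(z))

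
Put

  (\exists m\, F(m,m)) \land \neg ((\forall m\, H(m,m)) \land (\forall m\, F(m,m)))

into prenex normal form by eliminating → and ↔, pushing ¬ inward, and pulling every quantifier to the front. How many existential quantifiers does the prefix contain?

3

Drive negations inward (¬∀x A ≡ ∃x ¬A, ¬∃x A ≡ ∀x ¬A, De Morgan for ∧/∨):
  (\exists m\, F(m,m)) \land ((\exists m\, \neg H(m,m)) \lor (\exists m\, \neg F(m,m)))
Standardize variables apart so no two quantifiers bind the same name: m↦x1, m↦w.
  (\exists m\, F(m,m)) \land ((\exists x1\, \neg H(x1,x1)) \lor (\exists w\, \neg F(w,w)))
Pull the quantifiers to the front (each side's bound variable is not free in the other side):
  \exists m\, \exists x1\, \exists w\, (F(m,m) \land (\neg H(x1,x1) \lor \neg F(w,w)))
The prefix is \exists m \exists x1 \exists w: 0 universal, 3 existential.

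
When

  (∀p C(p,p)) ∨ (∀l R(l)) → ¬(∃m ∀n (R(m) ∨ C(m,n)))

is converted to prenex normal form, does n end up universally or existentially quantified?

Rewrite implications/biconditionals: A → B as ¬A ∨ B.
  ¬((∀p C(p,p)) ∨ (∀l R(l))) ∨ ¬(∃m ∀n (R(m) ∨ C(m,n)))
Push ¬ through the quantifiers and connectives to reach negation normal form:
  (∃p ¬C(p,p)) ∧ (∃l ¬R(l)) ∨ (∀m ∃n (¬R(m) ∧ ¬C(m,n)))
Finally move all quantifiers to the prefix:
  ∃p ∃l ∀m ∃n (¬C(p,p) ∧ ¬R(l) ∨ ¬R(m) ∧ ¬C(m,n))
The quantifier ∀n sits under an odd number of negations (counting the antecedent side of each →), so it flips to ∃n.

existential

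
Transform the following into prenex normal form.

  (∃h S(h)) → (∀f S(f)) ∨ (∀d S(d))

Rewrite implications/biconditionals: A → B as ¬A ∨ B.
  ¬(∃h S(h)) ∨ (∀f S(f)) ∨ (∀d S(d))
Move each ¬ inward, flipping quantifiers it crosses:
  (∀h ¬S(h)) ∨ (∀f S(f)) ∨ (∀d S(d))
Finally move all quantifiers to the prefix:
  ∀h ∀f ∀d (¬S(h) ∨ S(f) ∨ S(d))

∀h ∀f ∀d (¬S(h) ∨ S(f) ∨ S(d))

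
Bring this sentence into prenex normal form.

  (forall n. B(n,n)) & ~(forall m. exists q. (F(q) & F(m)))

forall n. exists m. forall q. (B(n,n) & (~F(q) | ~F(m)))

Push ¬ through the quantifiers and connectives to reach negation normal form:
  (forall n. B(n,n)) & (exists m. forall q. (~F(q) | ~F(m)))
Extract every quantifier outward, since the variables are now distinct and don't occur free across branches:
  forall n. exists m. forall q. (B(n,n) & (~F(q) | ~F(m)))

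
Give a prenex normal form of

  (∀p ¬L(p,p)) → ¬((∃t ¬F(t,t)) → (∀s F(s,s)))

Eliminate → and ↔ using ¬ and ∨.
  ¬(∀p ¬L(p,p)) ∨ ¬(¬(∃t ¬F(t,t)) ∨ (∀s F(s,s)))
Push ¬ through the quantifiers and connectives to reach negation normal form:
  (∃p L(p,p)) ∨ (∃t ¬F(t,t)) ∧ (∃s ¬F(s,s))
All bound variables are already distinct, so no renaming is needed.
Finally move all quantifiers to the prefix:
  ∃p ∃t ∃s (L(p,p) ∨ ¬F(t,t) ∧ ¬F(s,s))

∃p ∃t ∃s (L(p,p) ∨ ¬F(t,t) ∧ ¬F(s,s))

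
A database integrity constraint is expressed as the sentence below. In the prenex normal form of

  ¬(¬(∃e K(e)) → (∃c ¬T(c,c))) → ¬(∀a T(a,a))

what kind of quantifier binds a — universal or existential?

existential

Eliminate → and ↔ using ¬ and ∨.
  ¬¬(¬¬(∃e K(e)) ∨ (∃c ¬T(c,c))) ∨ ¬(∀a T(a,a))
Drive negations inward (¬∀x A ≡ ∃x ¬A, ¬∃x A ≡ ∀x ¬A, De Morgan for ∧/∨):
  (∃e K(e)) ∨ (∃c ¬T(c,c)) ∨ (∃a ¬T(a,a))
All bound variables are already distinct, so no renaming is needed.
Finally move all quantifiers to the prefix:
  ∃e ∃c ∃a (K(e) ∨ ¬T(c,c) ∨ ¬T(a,a))
The quantifier ∀a sits under an odd number of negations (counting the antecedent side of each →), so it flips to ∃a.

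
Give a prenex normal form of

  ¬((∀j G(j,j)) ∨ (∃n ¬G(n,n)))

Drive negations inward (¬∀x A ≡ ∃x ¬A, ¬∃x A ≡ ∀x ¬A, De Morgan for ∧/∨):
  (∃j ¬G(j,j)) ∧ (∀n G(n,n))
All bound variables are already distinct, so no renaming is needed.
Extract every quantifier outward, since the variables are now distinct and don't occur free across branches:
  ∃j ∀n (¬G(j,j) ∧ G(n,n))

∃j ∀n (¬G(j,j) ∧ G(n,n))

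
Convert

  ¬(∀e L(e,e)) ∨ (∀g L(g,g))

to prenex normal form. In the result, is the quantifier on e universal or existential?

Move each ¬ inward, flipping quantifiers it crosses:
  (∃e ¬L(e,e)) ∨ (∀g L(g,g))
Finally move all quantifiers to the prefix:
  ∃e ∀g (¬L(e,e) ∨ L(g,g))
The quantifier ∀e sits under an odd number of negations, so it flips to ∃e.

existential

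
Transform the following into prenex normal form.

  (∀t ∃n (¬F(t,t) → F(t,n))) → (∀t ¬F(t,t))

∃t ∀n ∀p (¬F(t,t) ∧ ¬F(t,n) ∨ ¬F(p,p))

Rewrite implications/biconditionals: A → B as ¬A ∨ B.
  ¬(∀t ∃n (¬¬F(t,t) ∨ F(t,n))) ∨ (∀t ¬F(t,t))
Drive negations inward (¬∀x A ≡ ∃x ¬A, ¬∃x A ≡ ∀x ¬A, De Morgan for ∧/∨):
  (∃t ∀n (¬F(t,t) ∧ ¬F(t,n))) ∨ (∀t ¬F(t,t))
Give each quantifier a distinct variable: t↦p.
  (∃t ∀n (¬F(t,t) ∧ ¬F(t,n))) ∨ (∀p ¬F(p,p))
Pull the quantifiers to the front (each side's bound variable is not free in the other side):
  ∃t ∀n ∀p (¬F(t,t) ∧ ¬F(t,n) ∨ ¬F(p,p))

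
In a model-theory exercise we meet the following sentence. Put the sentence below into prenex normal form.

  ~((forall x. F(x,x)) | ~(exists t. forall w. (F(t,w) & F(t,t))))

Move each ¬ inward, flipping quantifiers it crosses:
  (exists x. ~F(x,x)) & (exists t. forall w. (F(t,w) & F(t,t)))
Pull the quantifiers to the front (each side's bound variable is not free in the other side):
  exists x. exists t. forall w. (~F(x,x) & F(t,w) & F(t,t))

exists x. exists t. forall w. (~F(x,x) & F(t,w) & F(t,t))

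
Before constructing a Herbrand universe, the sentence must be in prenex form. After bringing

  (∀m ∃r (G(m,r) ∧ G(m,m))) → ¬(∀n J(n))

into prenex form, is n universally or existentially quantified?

existential

First replace A → B with ¬A ∨ B.
  ¬(∀m ∃r (G(m,r) ∧ G(m,m))) ∨ ¬(∀n J(n))
Move each ¬ inward, flipping quantifiers it crosses:
  (∃m ∀r (¬G(m,r) ∨ ¬G(m,m))) ∨ (∃n ¬J(n))
Pull the quantifiers to the front (each side's bound variable is not free in the other side):
  ∃m ∀r ∃n (¬G(m,r) ∨ ¬G(m,m) ∨ ¬J(n))
The quantifier ∀n sits under an odd number of negations (counting the antecedent side of each →), so it flips to ∃n.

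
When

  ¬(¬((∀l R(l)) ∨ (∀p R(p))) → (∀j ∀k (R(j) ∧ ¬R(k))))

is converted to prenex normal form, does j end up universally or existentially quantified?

First replace A → B with ¬A ∨ B.
  ¬(¬¬((∀l R(l)) ∨ (∀p R(p))) ∨ (∀j ∀k (R(j) ∧ ¬R(k))))
Drive negations inward (¬∀x A ≡ ∃x ¬A, ¬∃x A ≡ ∀x ¬A, De Morgan for ∧/∨):
  (∃l ¬R(l)) ∧ (∃p ¬R(p)) ∧ (∃j ∃k (¬R(j) ∨ R(k)))
Finally move all quantifiers to the prefix:
  ∃l ∃p ∃j ∃k (¬R(l) ∧ ¬R(p) ∧ (¬R(j) ∨ R(k)))
The quantifier ∀j sits under an odd number of negations (counting the antecedent side of each →), so it flips to ∃j.

existential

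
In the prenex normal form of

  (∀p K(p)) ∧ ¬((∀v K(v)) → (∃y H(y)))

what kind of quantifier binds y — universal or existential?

universal

Rewrite implications/biconditionals: A → B as ¬A ∨ B.
  (∀p K(p)) ∧ ¬(¬(∀v K(v)) ∨ (∃y H(y)))
Move each ¬ inward, flipping quantifiers it crosses:
  (∀p K(p)) ∧ (∀v K(v)) ∧ (∀y ¬H(y))
All bound variables are already distinct, so no renaming is needed.
Pull the quantifiers to the front (each side's bound variable is not free in the other side):
  ∀p ∀v ∀y (K(p) ∧ K(v) ∧ ¬H(y))
The quantifier ∃y sits under an odd number of negations (counting the antecedent side of each →), so it flips to ∀y.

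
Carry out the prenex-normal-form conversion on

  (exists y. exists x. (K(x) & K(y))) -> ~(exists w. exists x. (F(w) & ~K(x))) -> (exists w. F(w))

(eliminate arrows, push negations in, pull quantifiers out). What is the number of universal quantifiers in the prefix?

2

First replace A → B with ¬A ∨ B.
  ~(exists y. exists x. (K(x) & K(y))) | ~~(exists w. exists x. (F(w) & ~K(x))) | (exists w. F(w))
Drive negations inward (¬∀x A ≡ ∃x ¬A, ¬∃x A ≡ ∀x ¬A, De Morgan for ∧/∨):
  (forall y. forall x. (~K(x) | ~K(y))) | (exists w. exists x. (F(w) & ~K(x))) | (exists w. F(w))
Rename bound variables to avoid capture: x↦a, w↦q.
  (forall y. forall x. (~K(x) | ~K(y))) | (exists w. exists a. (F(w) & ~K(a))) | (exists q. F(q))
Extract every quantifier outward, since the variables are now distinct and don't occur free across branches:
  forall y. forall x. exists w. exists a. exists q. (~K(x) | ~K(y) | F(w) & ~K(a) | F(q))
The prefix is forall y forall x exists w exists a exists q: 2 universal, 3 existential.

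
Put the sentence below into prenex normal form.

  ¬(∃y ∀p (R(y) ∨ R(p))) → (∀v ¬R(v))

Eliminate → and ↔ using ¬ and ∨.
  ¬¬(∃y ∀p (R(y) ∨ R(p))) ∨ (∀v ¬R(v))
Drive negations inward (¬∀x A ≡ ∃x ¬A, ¬∃x A ≡ ∀x ¬A, De Morgan for ∧/∨):
  (∃y ∀p (R(y) ∨ R(p))) ∨ (∀v ¬R(v))
All bound variables are already distinct, so no renaming is needed.
Finally move all quantifiers to the prefix:
  ∃y ∀p ∀v (R(y) ∨ R(p) ∨ ¬R(v))

∃y ∀p ∀v (R(y) ∨ R(p) ∨ ¬R(v))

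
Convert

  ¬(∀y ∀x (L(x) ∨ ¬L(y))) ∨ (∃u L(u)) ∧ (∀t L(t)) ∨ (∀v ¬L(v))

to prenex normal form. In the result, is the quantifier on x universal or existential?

existential

Move each ¬ inward, flipping quantifiers it crosses:
  (∃y ∃x (¬L(x) ∧ L(y))) ∨ (∃u L(u)) ∧ (∀t L(t)) ∨ (∀v ¬L(v))
Finally move all quantifiers to the prefix:
  ∃y ∃x ∃u ∀t ∀v (¬L(x) ∧ L(y) ∨ L(u) ∧ L(t) ∨ ¬L(v))
The quantifier ∀x sits under an odd number of negations, so it flips to ∃x.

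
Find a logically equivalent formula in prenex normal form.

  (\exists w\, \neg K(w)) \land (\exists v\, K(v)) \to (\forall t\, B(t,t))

\forall w\, \forall v\, \forall t\, (K(w) \lor \neg K(v) \lor B(t,t))

First replace A → B with ¬A ∨ B.
  \neg ((\exists w\, \neg K(w)) \land (\exists v\, K(v))) \lor (\forall t\, B(t,t))
Push ¬ through the quantifiers and connectives to reach negation normal form:
  (\forall w\, K(w)) \lor (\forall v\, \neg K(v)) \lor (\forall t\, B(t,t))
All bound variables are already distinct, so no renaming is needed.
Pull the quantifiers to the front (each side's bound variable is not free in the other side):
  \forall w\, \forall v\, \forall t\, (K(w) \lor \neg K(v) \lor B(t,t))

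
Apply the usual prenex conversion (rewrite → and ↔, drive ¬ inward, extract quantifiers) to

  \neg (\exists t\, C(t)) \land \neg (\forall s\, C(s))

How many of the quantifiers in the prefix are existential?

Move each ¬ inward, flipping quantifiers it crosses:
  (\forall t\, \neg C(t)) \land (\exists s\, \neg C(s))
Extract every quantifier outward, since the variables are now distinct and don't occur free across branches:
  \forall t\, \exists s\, (\neg C(t) \land \neg C(s))
The prefix is \forall t \exists s: 1 universal, 1 existential.

1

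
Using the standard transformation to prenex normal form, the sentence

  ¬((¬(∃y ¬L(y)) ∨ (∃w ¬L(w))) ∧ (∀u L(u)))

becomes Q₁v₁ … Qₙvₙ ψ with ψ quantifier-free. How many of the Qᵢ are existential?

Move each ¬ inward, flipping quantifiers it crosses:
  (∃y ¬L(y)) ∧ (∀w L(w)) ∨ (∃u ¬L(u))
All bound variables are already distinct, so no renaming is needed.
Finally move all quantifiers to the prefix:
  ∃y ∀w ∃u (¬L(y) ∧ L(w) ∨ ¬L(u))
The prefix is ∃y ∀w ∃u: 1 universal, 2 existential.

2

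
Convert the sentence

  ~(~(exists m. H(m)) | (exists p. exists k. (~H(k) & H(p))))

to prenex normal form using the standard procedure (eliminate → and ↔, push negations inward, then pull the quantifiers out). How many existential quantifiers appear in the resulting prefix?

1

Move each ¬ inward, flipping quantifiers it crosses:
  (exists m. H(m)) & (forall p. forall k. (H(k) | ~H(p)))
Finally move all quantifiers to the prefix:
  exists m. forall p. forall k. (H(m) & (H(k) | ~H(p)))
The prefix is exists m forall p forall k: 2 universal, 1 existential.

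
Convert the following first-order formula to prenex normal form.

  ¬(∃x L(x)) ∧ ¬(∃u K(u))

∀x ∀u (¬L(x) ∧ ¬K(u))

Push ¬ through the quantifiers and connectives to reach negation normal form:
  (∀x ¬L(x)) ∧ (∀u ¬K(u))
Pull the quantifiers to the front (each side's bound variable is not free in the other side):
  ∀x ∀u (¬L(x) ∧ ¬K(u))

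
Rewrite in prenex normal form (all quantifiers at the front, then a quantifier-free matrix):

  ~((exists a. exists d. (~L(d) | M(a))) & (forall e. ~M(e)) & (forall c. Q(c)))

forall a. forall d. exists e. exists c. (L(d) & ~M(a) | M(e) | ~Q(c))

Push ¬ through the quantifiers and connectives to reach negation normal form:
  (forall a. forall d. (L(d) & ~M(a))) | (exists e. M(e)) | (exists c. ~Q(c))
Finally move all quantifiers to the prefix:
  forall a. forall d. exists e. exists c. (L(d) & ~M(a) | M(e) | ~Q(c))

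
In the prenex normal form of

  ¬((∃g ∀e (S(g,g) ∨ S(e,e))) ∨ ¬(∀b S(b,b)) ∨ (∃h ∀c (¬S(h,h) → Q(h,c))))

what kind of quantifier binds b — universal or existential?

Eliminate → and ↔ using ¬ and ∨.
  ¬((∃g ∀e (S(g,g) ∨ S(e,e))) ∨ ¬(∀b S(b,b)) ∨ (∃h ∀c (¬¬S(h,h) ∨ Q(h,c))))
Drive negations inward (¬∀x A ≡ ∃x ¬A, ¬∃x A ≡ ∀x ¬A, De Morgan for ∧/∨):
  (∀g ∃e (¬S(g,g) ∧ ¬S(e,e))) ∧ (∀b S(b,b)) ∧ (∀h ∃c (¬S(h,h) ∧ ¬Q(h,c)))
Finally move all quantifiers to the prefix:
  ∀g ∃e ∀b ∀h ∃c (¬S(g,g) ∧ ¬S(e,e) ∧ S(b,b) ∧ ¬S(h,h) ∧ ¬Q(h,c))
The quantifier ∀b sits under an even number of negations (counting the antecedent side of each →), so it remains universal.

universal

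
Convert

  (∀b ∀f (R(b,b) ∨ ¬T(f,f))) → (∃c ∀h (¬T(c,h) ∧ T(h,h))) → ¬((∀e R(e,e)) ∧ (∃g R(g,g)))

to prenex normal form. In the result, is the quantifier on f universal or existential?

Eliminate → and ↔ using ¬ and ∨.
  ¬(∀b ∀f (R(b,b) ∨ ¬T(f,f))) ∨ ¬(∃c ∀h (¬T(c,h) ∧ T(h,h))) ∨ ¬((∀e R(e,e)) ∧ (∃g R(g,g)))
Drive negations inward (¬∀x A ≡ ∃x ¬A, ¬∃x A ≡ ∀x ¬A, De Morgan for ∧/∨):
  (∃b ∃f (¬R(b,b) ∧ T(f,f))) ∨ (∀c ∃h (T(c,h) ∨ ¬T(h,h))) ∨ (∃e ¬R(e,e)) ∨ (∀g ¬R(g,g))
All bound variables are already distinct, so no renaming is needed.
Pull the quantifiers to the front (each side's bound variable is not free in the other side):
  ∃b ∃f ∀c ∃h ∃e ∀g (¬R(b,b) ∧ T(f,f) ∨ T(c,h) ∨ ¬T(h,h) ∨ ¬R(e,e) ∨ ¬R(g,g))
The quantifier ∀f sits under an odd number of negations (counting the antecedent side of each →), so it flips to ∃f.

existential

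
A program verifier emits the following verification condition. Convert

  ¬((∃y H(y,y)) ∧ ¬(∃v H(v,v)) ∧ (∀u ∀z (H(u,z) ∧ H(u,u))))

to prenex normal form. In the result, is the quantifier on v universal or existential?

Push ¬ through the quantifiers and connectives to reach negation normal form:
  (∀y ¬H(y,y)) ∨ (∃v H(v,v)) ∨ (∃u ∃z (¬H(u,z) ∨ ¬H(u,u)))
Finally move all quantifiers to the prefix:
  ∀y ∃v ∃u ∃z (¬H(y,y) ∨ H(v,v) ∨ ¬H(u,z) ∨ ¬H(u,u))
The quantifier ∃v sits under an even number of negations, so it remains existential.

existential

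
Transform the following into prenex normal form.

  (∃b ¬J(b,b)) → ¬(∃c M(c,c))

∀b ∀c (J(b,b) ∨ ¬M(c,c))

Eliminate → and ↔ using ¬ and ∨.
  ¬(∃b ¬J(b,b)) ∨ ¬(∃c M(c,c))
Move each ¬ inward, flipping quantifiers it crosses:
  (∀b J(b,b)) ∨ (∀c ¬M(c,c))
All bound variables are already distinct, so no renaming is needed.
Finally move all quantifiers to the prefix:
  ∀b ∀c (J(b,b) ∨ ¬M(c,c))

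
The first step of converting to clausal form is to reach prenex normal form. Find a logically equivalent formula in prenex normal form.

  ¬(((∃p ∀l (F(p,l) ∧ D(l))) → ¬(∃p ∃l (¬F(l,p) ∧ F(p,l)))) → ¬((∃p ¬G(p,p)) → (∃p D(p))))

Eliminate → and ↔ using ¬ and ∨.
  ¬(¬(¬(∃p ∀l (F(p,l) ∧ D(l))) ∨ ¬(∃p ∃l (¬F(l,p) ∧ F(p,l)))) ∨ ¬(¬(∃p ¬G(p,p)) ∨ (∃p D(p))))
Push ¬ through the quantifiers and connectives to reach negation normal form:
  ((∀p ∃l (¬F(p,l) ∨ ¬D(l))) ∨ (∀p ∀l (F(l,p) ∨ ¬F(p,l)))) ∧ ((∀p G(p,p)) ∨ (∃p D(p)))
Rename bound variables to avoid capture: p↦u1, l↦y1, p↦u, p↦a.
  ((∀p ∃l (¬F(p,l) ∨ ¬D(l))) ∨ (∀u1 ∀y1 (F(y1,u1) ∨ ¬F(u1,y1)))) ∧ ((∀u G(u,u)) ∨ (∃a D(a)))
Finally move all quantifiers to the prefix:
  ∀p ∃l ∀u1 ∀y1 ∀u ∃a ((¬F(p,l) ∨ ¬D(l) ∨ F(y1,u1) ∨ ¬F(u1,y1)) ∧ (G(u,u) ∨ D(a)))

∀p ∃l ∀u1 ∀y1 ∀u ∃a ((¬F(p,l) ∨ ¬D(l) ∨ F(y1,u1) ∨ ¬F(u1,y1)) ∧ (G(u,u) ∨ D(a)))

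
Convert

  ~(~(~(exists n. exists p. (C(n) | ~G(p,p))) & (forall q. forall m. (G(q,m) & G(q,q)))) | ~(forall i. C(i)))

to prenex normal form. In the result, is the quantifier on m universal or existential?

Push ¬ through the quantifiers and connectives to reach negation normal form:
  (forall n. forall p. (~C(n) & G(p,p))) & (forall q. forall m. (G(q,m) & G(q,q))) & (forall i. C(i))
All bound variables are already distinct, so no renaming is needed.
Finally move all quantifiers to the prefix:
  forall n. forall p. forall q. forall m. forall i. (~C(n) & G(p,p) & G(q,m) & G(q,q) & C(i))
The quantifier forall m sits under an even number of negations, so it remains universal.

universal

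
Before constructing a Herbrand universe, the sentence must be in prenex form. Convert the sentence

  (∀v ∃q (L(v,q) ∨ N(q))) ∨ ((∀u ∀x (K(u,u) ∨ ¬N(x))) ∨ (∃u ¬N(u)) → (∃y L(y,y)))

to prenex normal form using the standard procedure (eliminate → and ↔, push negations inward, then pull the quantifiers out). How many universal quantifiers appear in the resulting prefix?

Eliminate → and ↔ using ¬ and ∨.
  (∀v ∃q (L(v,q) ∨ N(q))) ∨ ¬((∀u ∀x (K(u,u) ∨ ¬N(x))) ∨ (∃u ¬N(u))) ∨ (∃y L(y,y))
Drive negations inward (¬∀x A ≡ ∃x ¬A, ¬∃x A ≡ ∀x ¬A, De Morgan for ∧/∨):
  (∀v ∃q (L(v,q) ∨ N(q))) ∨ (∃u ∃x (¬K(u,u) ∧ N(x))) ∧ (∀u N(u)) ∨ (∃y L(y,y))
Rename bound variables to avoid capture: u↦z1.
  (∀v ∃q (L(v,q) ∨ N(q))) ∨ (∃u ∃x (¬K(u,u) ∧ N(x))) ∧ (∀z1 N(z1)) ∨ (∃y L(y,y))
Finally move all quantifiers to the prefix:
  ∀v ∃q ∃u ∃x ∀z1 ∃y (L(v,q) ∨ N(q) ∨ ¬K(u,u) ∧ N(x) ∧ N(z1) ∨ L(y,y))
The prefix is ∀v ∃q ∃u ∃x ∀z1 ∃y: 2 universal, 4 existential.

2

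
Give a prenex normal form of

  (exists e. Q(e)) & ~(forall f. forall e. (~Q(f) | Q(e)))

exists e. exists f. exists s. (Q(e) & Q(f) & ~Q(s))

Drive negations inward (¬∀x A ≡ ∃x ¬A, ¬∃x A ≡ ∀x ¬A, De Morgan for ∧/∨):
  (exists e. Q(e)) & (exists f. exists e. (Q(f) & ~Q(e)))
Standardize variables apart so no two quantifiers bind the same name: e↦s.
  (exists e. Q(e)) & (exists f. exists s. (Q(f) & ~Q(s)))
Pull the quantifiers to the front (each side's bound variable is not free in the other side):
  exists e. exists f. exists s. (Q(e) & Q(f) & ~Q(s))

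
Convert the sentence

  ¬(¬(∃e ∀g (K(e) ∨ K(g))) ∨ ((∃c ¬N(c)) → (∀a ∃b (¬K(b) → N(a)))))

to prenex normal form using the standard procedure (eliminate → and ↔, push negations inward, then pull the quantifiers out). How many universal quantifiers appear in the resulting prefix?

Eliminate → and ↔ using ¬ and ∨.
  ¬(¬(∃e ∀g (K(e) ∨ K(g))) ∨ ¬(∃c ¬N(c)) ∨ (∀a ∃b (¬¬K(b) ∨ N(a))))
Push ¬ through the quantifiers and connectives to reach negation normal form:
  (∃e ∀g (K(e) ∨ K(g))) ∧ (∃c ¬N(c)) ∧ (∃a ∀b (¬K(b) ∧ ¬N(a)))
All bound variables are already distinct, so no renaming is needed.
Finally move all quantifiers to the prefix:
  ∃e ∀g ∃c ∃a ∀b ((K(e) ∨ K(g)) ∧ ¬N(c) ∧ ¬K(b) ∧ ¬N(a))
The prefix is ∃e ∀g ∃c ∃a ∀b: 2 universal, 3 existential.

2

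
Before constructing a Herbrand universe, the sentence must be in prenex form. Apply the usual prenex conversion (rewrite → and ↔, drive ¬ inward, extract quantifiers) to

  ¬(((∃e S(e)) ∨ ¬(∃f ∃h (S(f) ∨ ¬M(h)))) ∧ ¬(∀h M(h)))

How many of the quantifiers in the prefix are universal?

2

Move each ¬ inward, flipping quantifiers it crosses:
  (∀e ¬S(e)) ∧ (∃f ∃h (S(f) ∨ ¬M(h))) ∨ (∀h M(h))
Give each quantifier a distinct variable: h↦u1.
  (∀e ¬S(e)) ∧ (∃f ∃h (S(f) ∨ ¬M(h))) ∨ (∀u1 M(u1))
Finally move all quantifiers to the prefix:
  ∀e ∃f ∃h ∀u1 (¬S(e) ∧ (S(f) ∨ ¬M(h)) ∨ M(u1))
The prefix is ∀e ∃f ∃h ∀u1: 2 universal, 2 existential.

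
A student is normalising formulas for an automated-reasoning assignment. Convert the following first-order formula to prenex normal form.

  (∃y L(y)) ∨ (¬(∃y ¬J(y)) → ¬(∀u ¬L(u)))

∃y ∃b ∃u (L(y) ∨ ¬J(b) ∨ L(u))

Eliminate → and ↔ using ¬ and ∨.
  (∃y L(y)) ∨ ¬¬(∃y ¬J(y)) ∨ ¬(∀u ¬L(u))
Drive negations inward (¬∀x A ≡ ∃x ¬A, ¬∃x A ≡ ∀x ¬A, De Morgan for ∧/∨):
  (∃y L(y)) ∨ (∃y ¬J(y)) ∨ (∃u L(u))
Rename bound variables to avoid capture: y↦b.
  (∃y L(y)) ∨ (∃b ¬J(b)) ∨ (∃u L(u))
Extract every quantifier outward, since the variables are now distinct and don't occur free across branches:
  ∃y ∃b ∃u (L(y) ∨ ¬J(b) ∨ L(u))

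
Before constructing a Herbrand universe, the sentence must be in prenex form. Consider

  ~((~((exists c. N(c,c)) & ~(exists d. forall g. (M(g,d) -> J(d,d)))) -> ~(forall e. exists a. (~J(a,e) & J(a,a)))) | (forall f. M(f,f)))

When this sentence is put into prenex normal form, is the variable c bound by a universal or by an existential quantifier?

Rewrite implications/biconditionals: A → B as ¬A ∨ B.
  ~(~~((exists c. N(c,c)) & ~(exists d. forall g. (~M(g,d) | J(d,d)))) | ~(forall e. exists a. (~J(a,e) & J(a,a))) | (forall f. M(f,f)))
Push ¬ through the quantifiers and connectives to reach negation normal form:
  ((forall c. ~N(c,c)) | (exists d. forall g. (~M(g,d) | J(d,d)))) & (forall e. exists a. (~J(a,e) & J(a,a))) & (exists f. ~M(f,f))
Finally move all quantifiers to the prefix:
  forall c. exists d. forall g. forall e. exists a. exists f. ((~N(c,c) | ~M(g,d) | J(d,d)) & ~J(a,e) & J(a,a) & ~M(f,f))
The quantifier exists c sits under an odd number of negations (counting the antecedent side of each →), so it flips to forall c.

universal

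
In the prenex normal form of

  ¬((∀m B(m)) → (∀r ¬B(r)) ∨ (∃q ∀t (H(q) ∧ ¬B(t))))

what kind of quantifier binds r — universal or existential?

existential

Eliminate → and ↔ using ¬ and ∨.
  ¬(¬(∀m B(m)) ∨ (∀r ¬B(r)) ∨ (∃q ∀t (H(q) ∧ ¬B(t))))
Move each ¬ inward, flipping quantifiers it crosses:
  (∀m B(m)) ∧ (∃r B(r)) ∧ (∀q ∃t (¬H(q) ∨ B(t)))
Pull the quantifiers to the front (each side's bound variable is not free in the other side):
  ∀m ∃r ∀q ∃t (B(m) ∧ B(r) ∧ (¬H(q) ∨ B(t)))
The quantifier ∀r sits under an odd number of negations (counting the antecedent side of each →), so it flips to ∃r.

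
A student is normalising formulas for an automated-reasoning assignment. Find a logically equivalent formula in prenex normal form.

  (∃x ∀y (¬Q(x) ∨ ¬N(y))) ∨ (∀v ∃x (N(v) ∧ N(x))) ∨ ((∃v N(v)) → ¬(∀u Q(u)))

Eliminate → and ↔ using ¬ and ∨.
  (∃x ∀y (¬Q(x) ∨ ¬N(y))) ∨ (∀v ∃x (N(v) ∧ N(x))) ∨ ¬(∃v N(v)) ∨ ¬(∀u Q(u))
Drive negations inward (¬∀x A ≡ ∃x ¬A, ¬∃x A ≡ ∀x ¬A, De Morgan for ∧/∨):
  (∃x ∀y (¬Q(x) ∨ ¬N(y))) ∨ (∀v ∃x (N(v) ∧ N(x))) ∨ (∀v ¬N(v)) ∨ (∃u ¬Q(u))
Standardize variables apart so no two quantifiers bind the same name: x↦z, v↦c.
  (∃x ∀y (¬Q(x) ∨ ¬N(y))) ∨ (∀v ∃z (N(v) ∧ N(z))) ∨ (∀c ¬N(c)) ∨ (∃u ¬Q(u))
Extract every quantifier outward, since the variables are now distinct and don't occur free across branches:
  ∃x ∀y ∀v ∃z ∀c ∃u (¬Q(x) ∨ ¬N(y) ∨ N(v) ∧ N(z) ∨ ¬N(c) ∨ ¬Q(u))

∃x ∀y ∀v ∃z ∀c ∃u (¬Q(x) ∨ ¬N(y) ∨ N(v) ∧ N(z) ∨ ¬N(c) ∨ ¬Q(u))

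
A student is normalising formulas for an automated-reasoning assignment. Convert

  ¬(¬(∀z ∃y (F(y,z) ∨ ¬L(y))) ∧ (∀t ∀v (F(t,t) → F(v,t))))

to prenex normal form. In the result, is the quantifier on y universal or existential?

existential

Rewrite implications/biconditionals: A → B as ¬A ∨ B.
  ¬(¬(∀z ∃y (F(y,z) ∨ ¬L(y))) ∧ (∀t ∀v (¬F(t,t) ∨ F(v,t))))
Move each ¬ inward, flipping quantifiers it crosses:
  (∀z ∃y (F(y,z) ∨ ¬L(y))) ∨ (∃t ∃v (F(t,t) ∧ ¬F(v,t)))
Finally move all quantifiers to the prefix:
  ∀z ∃y ∃t ∃v (F(y,z) ∨ ¬L(y) ∨ F(t,t) ∧ ¬F(v,t))
The quantifier ∃y sits under an even number of negations (counting the antecedent side of each →), so it remains existential.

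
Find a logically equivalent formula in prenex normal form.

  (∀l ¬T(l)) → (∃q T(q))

First replace A → B with ¬A ∨ B.
  ¬(∀l ¬T(l)) ∨ (∃q T(q))
Drive negations inward (¬∀x A ≡ ∃x ¬A, ¬∃x A ≡ ∀x ¬A, De Morgan for ∧/∨):
  (∃l T(l)) ∨ (∃q T(q))
All bound variables are already distinct, so no renaming is needed.
Extract every quantifier outward, since the variables are now distinct and don't occur free across branches:
  ∃l ∃q (T(l) ∨ T(q))

∃l ∃q (T(l) ∨ T(q))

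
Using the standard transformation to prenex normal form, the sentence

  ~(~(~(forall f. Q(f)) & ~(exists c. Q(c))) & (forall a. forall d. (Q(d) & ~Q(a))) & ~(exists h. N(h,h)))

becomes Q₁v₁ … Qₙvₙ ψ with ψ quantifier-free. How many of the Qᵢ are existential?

4

Push ¬ through the quantifiers and connectives to reach negation normal form:
  (exists f. ~Q(f)) & (forall c. ~Q(c)) | (exists a. exists d. (~Q(d) | Q(a))) | (exists h. N(h,h))
Extract every quantifier outward, since the variables are now distinct and don't occur free across branches:
  exists f. forall c. exists a. exists d. exists h. (~Q(f) & ~Q(c) | ~Q(d) | Q(a) | N(h,h))
The prefix is exists f forall c exists a exists d exists h: 1 universal, 4 existential.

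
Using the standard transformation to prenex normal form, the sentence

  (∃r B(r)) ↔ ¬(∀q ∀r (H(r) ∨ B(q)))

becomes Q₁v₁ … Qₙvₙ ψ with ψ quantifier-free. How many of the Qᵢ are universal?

3

Eliminate → and ↔ using ¬ and ∨; A ↔ B as (¬A ∨ B) ∧ (¬B ∨ A).
  (¬(∃r B(r)) ∨ ¬(∀q ∀r (H(r) ∨ B(q)))) ∧ (¬¬(∀q ∀r (H(r) ∨ B(q))) ∨ (∃r B(r)))
Move each ¬ inward, flipping quantifiers it crosses:
  ((∀r ¬B(r)) ∨ (∃q ∃r (¬H(r) ∧ ¬B(q)))) ∧ ((∀q ∀r (H(r) ∨ B(q))) ∨ (∃r B(r)))
Give each quantifier a distinct variable: r↦z, q↦w, r↦y1, r↦v.
  ((∀r ¬B(r)) ∨ (∃q ∃z (¬H(z) ∧ ¬B(q)))) ∧ ((∀w ∀y1 (H(y1) ∨ B(w))) ∨ (∃v B(v)))
Extract every quantifier outward, since the variables are now distinct and don't occur free across branches:
  ∀r ∃q ∃z ∀w ∀y1 ∃v ((¬B(r) ∨ ¬H(z) ∧ ¬B(q)) ∧ (H(y1) ∨ B(w) ∨ B(v)))
The prefix is ∀r ∃q ∃z ∀w ∀y1 ∃v: 3 universal, 3 existential.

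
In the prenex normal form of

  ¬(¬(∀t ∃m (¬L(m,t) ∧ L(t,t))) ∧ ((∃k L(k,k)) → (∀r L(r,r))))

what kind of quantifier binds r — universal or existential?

existential

Eliminate → and ↔ using ¬ and ∨.
  ¬(¬(∀t ∃m (¬L(m,t) ∧ L(t,t))) ∧ (¬(∃k L(k,k)) ∨ (∀r L(r,r))))
Move each ¬ inward, flipping quantifiers it crosses:
  (∀t ∃m (¬L(m,t) ∧ L(t,t))) ∨ (∃k L(k,k)) ∧ (∃r ¬L(r,r))
Extract every quantifier outward, since the variables are now distinct and don't occur free across branches:
  ∀t ∃m ∃k ∃r (¬L(m,t) ∧ L(t,t) ∨ L(k,k) ∧ ¬L(r,r))
The quantifier ∀r sits under an odd number of negations (counting the antecedent side of each →), so it flips to ∃r.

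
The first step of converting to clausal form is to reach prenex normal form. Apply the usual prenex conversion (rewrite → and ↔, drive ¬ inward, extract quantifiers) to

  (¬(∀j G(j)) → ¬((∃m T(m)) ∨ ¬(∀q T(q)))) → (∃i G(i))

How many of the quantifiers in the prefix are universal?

First replace A → B with ¬A ∨ B.
  ¬(¬¬(∀j G(j)) ∨ ¬((∃m T(m)) ∨ ¬(∀q T(q)))) ∨ (∃i G(i))
Move each ¬ inward, flipping quantifiers it crosses:
  (∃j ¬G(j)) ∧ ((∃m T(m)) ∨ (∃q ¬T(q))) ∨ (∃i G(i))
All bound variables are already distinct, so no renaming is needed.
Pull the quantifiers to the front (each side's bound variable is not free in the other side):
  ∃j ∃m ∃q ∃i (¬G(j) ∧ (T(m) ∨ ¬T(q)) ∨ G(i))
The prefix is ∃j ∃m ∃q ∃i: 0 universal, 4 existential.

0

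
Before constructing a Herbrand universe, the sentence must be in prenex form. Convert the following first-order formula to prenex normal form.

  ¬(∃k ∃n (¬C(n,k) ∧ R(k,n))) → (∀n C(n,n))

First replace A → B with ¬A ∨ B.
  ¬¬(∃k ∃n (¬C(n,k) ∧ R(k,n))) ∨ (∀n C(n,n))
Move each ¬ inward, flipping quantifiers it crosses:
  (∃k ∃n (¬C(n,k) ∧ R(k,n))) ∨ (∀n C(n,n))
Give each quantifier a distinct variable: n↦z1.
  (∃k ∃n (¬C(n,k) ∧ R(k,n))) ∨ (∀z1 C(z1,z1))
Pull the quantifiers to the front (each side's bound variable is not free in the other side):
  ∃k ∃n ∀z1 (¬C(n,k) ∧ R(k,n) ∨ C(z1,z1))

∃k ∃n ∀z1 (¬C(n,k) ∧ R(k,n) ∨ C(z1,z1))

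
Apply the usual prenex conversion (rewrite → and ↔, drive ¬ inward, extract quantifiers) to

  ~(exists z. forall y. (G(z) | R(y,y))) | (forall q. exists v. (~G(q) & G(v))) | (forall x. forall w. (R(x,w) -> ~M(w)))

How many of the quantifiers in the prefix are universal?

First replace A → B with ¬A ∨ B.
  ~(exists z. forall y. (G(z) | R(y,y))) | (forall q. exists v. (~G(q) & G(v))) | (forall x. forall w. (~R(x,w) | ~M(w)))
Move each ¬ inward, flipping quantifiers it crosses:
  (forall z. exists y. (~G(z) & ~R(y,y))) | (forall q. exists v. (~G(q) & G(v))) | (forall x. forall w. (~R(x,w) | ~M(w)))
All bound variables are already distinct, so no renaming is needed.
Finally move all quantifiers to the prefix:
  forall z. exists y. forall q. exists v. forall x. forall w. (~G(z) & ~R(y,y) | ~G(q) & G(v) | ~R(x,w) | ~M(w))
The prefix is forall z exists y forall q exists v forall x forall w: 4 universal, 2 existential.

4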